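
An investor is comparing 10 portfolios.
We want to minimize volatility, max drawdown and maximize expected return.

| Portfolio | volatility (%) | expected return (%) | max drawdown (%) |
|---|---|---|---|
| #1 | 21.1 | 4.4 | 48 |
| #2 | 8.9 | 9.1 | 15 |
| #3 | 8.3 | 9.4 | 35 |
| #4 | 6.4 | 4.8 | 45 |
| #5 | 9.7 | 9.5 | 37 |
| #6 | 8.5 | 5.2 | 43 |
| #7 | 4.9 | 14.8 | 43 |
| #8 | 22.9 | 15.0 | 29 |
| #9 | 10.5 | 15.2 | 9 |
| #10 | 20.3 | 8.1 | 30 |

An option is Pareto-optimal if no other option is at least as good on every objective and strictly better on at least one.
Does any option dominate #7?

No

#1: worse on volatility (21.1 vs 4.9).
#2: worse on volatility (8.9 vs 4.9).
#3: worse on volatility (8.3 vs 4.9).
#4: worse on volatility (6.4 vs 4.9).
#5: worse on volatility (9.7 vs 4.9).
#6: worse on volatility (8.5 vs 4.9).
#8: worse on volatility (22.9 vs 4.9).
#9: worse on volatility (10.5 vs 4.9).
#10: worse on volatility (20.3 vs 4.9).
No option is at least as good as #7 on every objective and strictly better on one.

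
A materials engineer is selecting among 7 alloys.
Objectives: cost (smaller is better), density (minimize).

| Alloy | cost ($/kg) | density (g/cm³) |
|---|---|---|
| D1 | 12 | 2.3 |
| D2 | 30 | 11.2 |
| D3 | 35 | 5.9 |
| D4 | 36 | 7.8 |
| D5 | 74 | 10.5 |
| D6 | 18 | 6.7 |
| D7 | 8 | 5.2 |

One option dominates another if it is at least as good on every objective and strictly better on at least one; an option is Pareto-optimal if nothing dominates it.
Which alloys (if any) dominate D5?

D1, D3, D4, D6, D7

D1: cost 12≤74, density 2.3≤10.5 — dominates D5.
D3: cost 35≤74, density 5.9≤10.5 — dominates D5.
D4: cost 36≤74, density 7.8≤10.5 — dominates D5.
D6: cost 18≤74, density 6.7≤10.5 — dominates D5.
D7: cost 8≤74, density 5.2≤10.5 — dominates D5.
Others (D2) are each worse than D5 on at least one objective.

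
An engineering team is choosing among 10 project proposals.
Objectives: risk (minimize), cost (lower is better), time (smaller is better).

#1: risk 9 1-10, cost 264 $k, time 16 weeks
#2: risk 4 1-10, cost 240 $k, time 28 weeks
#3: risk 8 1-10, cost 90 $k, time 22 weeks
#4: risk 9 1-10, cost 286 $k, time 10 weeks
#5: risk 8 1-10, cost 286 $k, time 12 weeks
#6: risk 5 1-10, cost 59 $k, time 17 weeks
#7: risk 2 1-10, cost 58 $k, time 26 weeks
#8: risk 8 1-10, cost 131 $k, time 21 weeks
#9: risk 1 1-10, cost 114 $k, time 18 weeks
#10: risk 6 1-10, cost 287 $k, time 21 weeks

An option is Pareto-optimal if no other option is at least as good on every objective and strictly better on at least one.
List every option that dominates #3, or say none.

#6

#6: risk 5≤8, cost 59≤90, time 17≤22 — dominates #3.
Others (#1, #2, #4, #5, #7, #8, #9, #10) are each worse than #3 on at least one objective.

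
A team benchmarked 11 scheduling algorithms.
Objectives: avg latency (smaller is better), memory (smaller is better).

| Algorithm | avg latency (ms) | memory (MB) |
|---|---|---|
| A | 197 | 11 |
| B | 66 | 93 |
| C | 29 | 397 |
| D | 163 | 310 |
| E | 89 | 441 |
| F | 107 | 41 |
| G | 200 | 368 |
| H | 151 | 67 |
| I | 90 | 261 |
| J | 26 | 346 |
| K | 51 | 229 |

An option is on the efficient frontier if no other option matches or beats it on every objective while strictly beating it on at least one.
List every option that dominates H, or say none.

F

F: avg latency 107≤151, memory 41≤67 — dominates H.
Others (A, B, C, D, E, G, I, J, K) are each worse than H on at least one objective.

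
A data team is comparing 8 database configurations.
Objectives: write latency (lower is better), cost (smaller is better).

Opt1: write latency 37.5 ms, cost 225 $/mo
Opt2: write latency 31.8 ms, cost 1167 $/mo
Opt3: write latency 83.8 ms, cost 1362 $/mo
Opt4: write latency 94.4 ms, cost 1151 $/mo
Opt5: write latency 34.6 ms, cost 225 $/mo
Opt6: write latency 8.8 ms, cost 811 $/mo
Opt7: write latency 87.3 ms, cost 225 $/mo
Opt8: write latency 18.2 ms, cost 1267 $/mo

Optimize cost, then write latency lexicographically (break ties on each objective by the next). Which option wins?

First minimize cost: best is 225, kept {Opt1, Opt5, Opt7}.
Then minimize write latency: best is 34.6, kept {Opt5}.

Opt5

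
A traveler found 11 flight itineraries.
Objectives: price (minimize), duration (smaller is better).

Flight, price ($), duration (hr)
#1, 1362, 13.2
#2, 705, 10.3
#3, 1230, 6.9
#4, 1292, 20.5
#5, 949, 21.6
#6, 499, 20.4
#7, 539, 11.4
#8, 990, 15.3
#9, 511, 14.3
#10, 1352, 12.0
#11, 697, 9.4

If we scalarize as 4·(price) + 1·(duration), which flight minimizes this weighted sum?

#6

#1: 4·1362 + 1·13.2 = 5461.2
#2: 4·705 + 1·10.3 = 2830.3
#3: 4·1230 + 1·6.9 = 4926.9
#4: 4·1292 + 1·20.5 = 5188.5
#5: 4·949 + 1·21.6 = 3817.6
#6: 4·499 + 1·20.4 = 2016.4
#7: 4·539 + 1·11.4 = 2167.4
#8: 4·990 + 1·15.3 = 3975.3
#9: 4·511 + 1·14.3 = 2058.3
#10: 4·1352 + 1·12.0 = 5420.0
#11: 4·697 + 1·9.4 = 2797.4
Lowest: #6 at 2016.4.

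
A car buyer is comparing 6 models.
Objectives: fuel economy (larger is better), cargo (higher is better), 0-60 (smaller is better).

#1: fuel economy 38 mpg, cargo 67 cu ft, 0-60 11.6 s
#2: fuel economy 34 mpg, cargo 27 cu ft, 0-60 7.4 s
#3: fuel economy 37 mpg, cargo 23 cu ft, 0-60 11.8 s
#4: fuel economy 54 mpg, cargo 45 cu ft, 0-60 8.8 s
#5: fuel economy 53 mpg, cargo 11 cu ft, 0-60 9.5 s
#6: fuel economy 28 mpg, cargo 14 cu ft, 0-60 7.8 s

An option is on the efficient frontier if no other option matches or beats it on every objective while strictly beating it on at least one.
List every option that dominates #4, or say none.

none

#1: worse on fuel economy (38 vs 54).
#2: worse on fuel economy (34 vs 54).
#3: worse on fuel economy (37 vs 54).
#5: worse on fuel economy (53 vs 54).
#6: worse on fuel economy (28 vs 54).
No option dominates #4.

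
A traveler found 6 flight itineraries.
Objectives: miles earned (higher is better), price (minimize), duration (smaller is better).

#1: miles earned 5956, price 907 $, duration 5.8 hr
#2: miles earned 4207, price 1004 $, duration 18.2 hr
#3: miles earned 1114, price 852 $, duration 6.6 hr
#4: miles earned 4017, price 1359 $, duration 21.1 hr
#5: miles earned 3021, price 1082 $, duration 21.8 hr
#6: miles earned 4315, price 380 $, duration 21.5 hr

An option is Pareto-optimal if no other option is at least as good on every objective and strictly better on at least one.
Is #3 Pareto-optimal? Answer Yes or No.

#1: worse on price (907 vs 852).
#2: worse on price (1004 vs 852).
#4: worse on price (1359 vs 852).
#5: worse on price (1082 vs 852).
#6: worse on duration (21.5 vs 6.6).
No option is at least as good as #3 on every objective and strictly better on one.

Yes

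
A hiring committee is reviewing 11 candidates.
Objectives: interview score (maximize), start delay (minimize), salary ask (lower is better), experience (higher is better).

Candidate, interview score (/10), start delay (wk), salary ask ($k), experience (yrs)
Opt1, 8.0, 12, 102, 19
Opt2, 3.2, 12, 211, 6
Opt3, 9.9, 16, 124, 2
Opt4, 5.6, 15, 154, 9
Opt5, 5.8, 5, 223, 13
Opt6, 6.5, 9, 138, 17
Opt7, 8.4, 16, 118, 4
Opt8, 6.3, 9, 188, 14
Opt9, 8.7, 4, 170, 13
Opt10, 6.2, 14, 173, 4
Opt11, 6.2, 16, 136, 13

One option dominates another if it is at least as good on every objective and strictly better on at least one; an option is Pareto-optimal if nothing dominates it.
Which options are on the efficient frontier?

Opt1: not dominated (best salary ask).
Opt2: dominated by Opt1 (interview score 8.0≥3.2, start delay 12≤12, salary ask 102≤211, experience 19≥6).
Opt3: not dominated (best interview score).
Opt4: dominated by Opt1 (interview score 8.0≥5.6, start delay 12≤15, salary ask 102≤154, experience 19≥9).
Opt5: dominated by Opt9 (interview score 8.7≥5.8, start delay 4≤5, salary ask 170≤223, experience 13≥13).
Opt6: not dominated.
Opt7: not dominated.
Opt8: dominated by Opt6 (interview score 6.5≥6.3, start delay 9≤9, salary ask 138≤188, experience 17≥14).
Opt9: not dominated (best start delay).
Opt10: dominated by Opt1 (interview score 8.0≥6.2, start delay 12≤14, salary ask 102≤173, experience 19≥4).
Opt11: dominated by Opt1 (interview score 8.0≥6.2, start delay 12≤16, salary ask 102≤136, experience 19≥13).

Opt1, Opt3, Opt6, Opt7, Opt9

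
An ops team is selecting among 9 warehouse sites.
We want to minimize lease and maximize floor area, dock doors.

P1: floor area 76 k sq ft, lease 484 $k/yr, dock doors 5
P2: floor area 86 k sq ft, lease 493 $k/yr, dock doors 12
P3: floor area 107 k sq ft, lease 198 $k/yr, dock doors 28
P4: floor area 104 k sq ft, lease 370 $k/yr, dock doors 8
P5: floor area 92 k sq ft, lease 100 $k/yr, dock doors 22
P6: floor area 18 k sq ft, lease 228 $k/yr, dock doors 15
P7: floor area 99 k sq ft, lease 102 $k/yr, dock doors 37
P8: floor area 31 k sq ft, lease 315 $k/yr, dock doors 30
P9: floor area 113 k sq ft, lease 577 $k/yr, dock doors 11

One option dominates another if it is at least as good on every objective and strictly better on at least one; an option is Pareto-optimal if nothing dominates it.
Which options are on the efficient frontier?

P1: dominated by P3 (floor area 107≥76, lease 198≤484, dock doors 28≥5).
P2: dominated by P3 (floor area 107≥86, lease 198≤493, dock doors 28≥12).
P3: not dominated.
P4: dominated by P3 (floor area 107≥104, lease 198≤370, dock doors 28≥8).
P5: not dominated (best lease).
P6: dominated by P3 (floor area 107≥18, lease 198≤228, dock doors 28≥15).
P7: not dominated (best dock doors).
P8: dominated by P7 (floor area 99≥31, lease 102≤315, dock doors 37≥30).
P9: not dominated (best floor area).

P3, P5, P7, P9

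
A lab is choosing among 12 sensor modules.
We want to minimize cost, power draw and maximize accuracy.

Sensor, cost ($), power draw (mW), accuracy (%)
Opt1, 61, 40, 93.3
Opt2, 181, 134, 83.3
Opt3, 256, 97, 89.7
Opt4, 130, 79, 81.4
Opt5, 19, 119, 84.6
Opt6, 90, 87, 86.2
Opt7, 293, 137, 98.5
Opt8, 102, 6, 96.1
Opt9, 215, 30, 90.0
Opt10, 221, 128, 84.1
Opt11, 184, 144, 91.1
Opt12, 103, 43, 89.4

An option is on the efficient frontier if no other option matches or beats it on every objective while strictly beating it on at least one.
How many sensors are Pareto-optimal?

Opt1: not dominated.
Opt2: dominated by Opt1 (cost 61≤181, power draw 40≤134, accuracy 93.3≥83.3).
Opt3: dominated by Opt1 (cost 61≤256, power draw 40≤97, accuracy 93.3≥89.7).
Opt4: dominated by Opt1 (cost 61≤130, power draw 40≤79, accuracy 93.3≥81.4).
Opt5: not dominated (best cost).
Opt6: dominated by Opt1 (cost 61≤90, power draw 40≤87, accuracy 93.3≥86.2).
Opt7: not dominated (best accuracy).
Opt8: not dominated (best power draw).
Opt9: dominated by Opt8 (cost 102≤215, power draw 6≤30, accuracy 96.1≥90.0).
Opt10: dominated by Opt1 (cost 61≤221, power draw 40≤128, accuracy 93.3≥84.1).
Opt11: dominated by Opt1 (cost 61≤184, power draw 40≤144, accuracy 93.3≥91.1).
Opt12: dominated by Opt1 (cost 61≤103, power draw 40≤43, accuracy 93.3≥89.4).
Pareto-optimal: Opt1, Opt5, Opt7, Opt8 → 4.

4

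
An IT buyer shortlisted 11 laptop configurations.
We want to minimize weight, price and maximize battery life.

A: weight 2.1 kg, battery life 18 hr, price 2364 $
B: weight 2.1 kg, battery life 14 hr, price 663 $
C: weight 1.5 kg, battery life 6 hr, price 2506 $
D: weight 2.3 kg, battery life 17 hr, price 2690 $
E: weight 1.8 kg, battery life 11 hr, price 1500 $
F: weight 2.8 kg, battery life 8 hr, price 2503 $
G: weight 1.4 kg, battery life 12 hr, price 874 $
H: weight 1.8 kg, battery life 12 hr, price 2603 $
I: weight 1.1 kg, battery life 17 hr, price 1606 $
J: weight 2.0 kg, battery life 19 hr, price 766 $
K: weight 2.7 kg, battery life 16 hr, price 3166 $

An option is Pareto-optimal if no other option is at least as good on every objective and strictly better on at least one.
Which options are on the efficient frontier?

A: dominated by J (weight 2.0≤2.1, battery life 19≥18, price 766≤2364).
B: not dominated (best price).
C: dominated by G (weight 1.4≤1.5, battery life 12≥6, price 874≤2506).
D: dominated by A (weight 2.1≤2.3, battery life 18≥17, price 2364≤2690).
E: dominated by G (weight 1.4≤1.8, battery life 12≥11, price 874≤1500).
F: dominated by A (weight 2.1≤2.8, battery life 18≥8, price 2364≤2503).
G: not dominated.
H: dominated by G (weight 1.4≤1.8, battery life 12≥12, price 874≤2603).
I: not dominated (best weight).
J: not dominated (best battery life).
K: dominated by A (weight 2.1≤2.7, battery life 18≥16, price 2364≤3166).

B, G, I, J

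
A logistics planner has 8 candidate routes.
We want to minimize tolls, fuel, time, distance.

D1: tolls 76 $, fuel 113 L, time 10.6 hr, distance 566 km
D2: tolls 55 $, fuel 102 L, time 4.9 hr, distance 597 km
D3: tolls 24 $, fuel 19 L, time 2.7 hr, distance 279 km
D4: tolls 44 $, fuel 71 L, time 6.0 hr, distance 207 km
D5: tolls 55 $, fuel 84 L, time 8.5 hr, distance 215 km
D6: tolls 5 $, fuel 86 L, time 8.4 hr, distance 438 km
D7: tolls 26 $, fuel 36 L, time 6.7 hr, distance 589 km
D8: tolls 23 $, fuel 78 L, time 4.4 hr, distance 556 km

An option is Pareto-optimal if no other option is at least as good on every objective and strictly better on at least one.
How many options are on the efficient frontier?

4

D1: dominated by D3 (tolls 24≤76, fuel 19≤113, time 2.7≤10.6, distance 279≤566).
D2: dominated by D3 (tolls 24≤55, fuel 19≤102, time 2.7≤4.9, distance 279≤597).
D3: not dominated (best fuel).
D4: not dominated (best distance).
D5: dominated by D4 (tolls 44≤55, fuel 71≤84, time 6.0≤8.5, distance 207≤215).
D6: not dominated (best tolls).
D7: dominated by D3 (tolls 24≤26, fuel 19≤36, time 2.7≤6.7, distance 279≤589).
D8: not dominated.
Pareto-optimal: D3, D4, D6, D8 → 4.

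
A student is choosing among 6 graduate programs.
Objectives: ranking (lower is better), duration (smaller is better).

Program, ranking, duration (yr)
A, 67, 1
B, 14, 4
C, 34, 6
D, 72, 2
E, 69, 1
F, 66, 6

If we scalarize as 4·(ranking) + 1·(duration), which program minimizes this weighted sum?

B

A: 4·67 + 1·1 = 269
B: 4·14 + 1·4 = 60
C: 4·34 + 1·6 = 142
D: 4·72 + 1·2 = 290
E: 4·69 + 1·1 = 277
F: 4·66 + 1·6 = 270
Lowest: B at 60.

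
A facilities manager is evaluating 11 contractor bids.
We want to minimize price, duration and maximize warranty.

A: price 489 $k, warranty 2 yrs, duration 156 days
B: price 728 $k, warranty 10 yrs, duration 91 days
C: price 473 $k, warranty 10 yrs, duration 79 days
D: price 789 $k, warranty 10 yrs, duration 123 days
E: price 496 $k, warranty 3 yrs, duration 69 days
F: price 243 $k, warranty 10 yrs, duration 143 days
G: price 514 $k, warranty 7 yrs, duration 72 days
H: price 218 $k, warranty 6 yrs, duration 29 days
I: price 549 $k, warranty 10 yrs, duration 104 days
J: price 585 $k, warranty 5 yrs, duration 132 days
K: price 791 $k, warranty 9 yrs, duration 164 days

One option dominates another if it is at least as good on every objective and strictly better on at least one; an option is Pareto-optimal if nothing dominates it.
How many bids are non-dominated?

A: dominated by C (price 473≤489, warranty 10≥2, duration 79≤156).
B: dominated by C (price 473≤728, warranty 10≥10, duration 79≤91).
C: not dominated.
D: dominated by B (price 728≤789, warranty 10≥10, duration 91≤123).
E: dominated by H (price 218≤496, warranty 6≥3, duration 29≤69).
F: not dominated.
G: not dominated.
H: not dominated (best price).
I: dominated by C (price 473≤549, warranty 10≥10, duration 79≤104).
J: dominated by C (price 473≤585, warranty 10≥5, duration 79≤132).
K: dominated by B (price 728≤791, warranty 10≥9, duration 91≤164).
Pareto-optimal: C, F, G, H → 4.

4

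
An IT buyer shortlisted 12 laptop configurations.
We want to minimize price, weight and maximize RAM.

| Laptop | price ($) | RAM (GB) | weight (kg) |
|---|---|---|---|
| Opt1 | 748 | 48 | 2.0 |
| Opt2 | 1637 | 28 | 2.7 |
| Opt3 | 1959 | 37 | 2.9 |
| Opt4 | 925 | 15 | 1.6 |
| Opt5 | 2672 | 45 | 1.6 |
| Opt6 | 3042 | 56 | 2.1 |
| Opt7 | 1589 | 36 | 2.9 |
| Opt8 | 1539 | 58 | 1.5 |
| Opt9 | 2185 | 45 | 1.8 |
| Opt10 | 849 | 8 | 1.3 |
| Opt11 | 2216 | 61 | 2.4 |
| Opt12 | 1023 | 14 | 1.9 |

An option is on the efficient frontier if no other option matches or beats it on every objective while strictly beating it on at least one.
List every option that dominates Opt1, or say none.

none

Opt2: worse on price (1637 vs 748).
Opt3: worse on price (1959 vs 748).
Opt4: worse on price (925 vs 748).
Opt5: worse on price (2672 vs 748).
Opt6: worse on price (3042 vs 748).
Opt7: worse on price (1589 vs 748).
Opt8: worse on price (1539 vs 748).
Opt9: worse on price (2185 vs 748).
Opt10: worse on price (849 vs 748).
Opt11: worse on price (2216 vs 748).
Opt12: worse on price (1023 vs 748).
No option dominates Opt1.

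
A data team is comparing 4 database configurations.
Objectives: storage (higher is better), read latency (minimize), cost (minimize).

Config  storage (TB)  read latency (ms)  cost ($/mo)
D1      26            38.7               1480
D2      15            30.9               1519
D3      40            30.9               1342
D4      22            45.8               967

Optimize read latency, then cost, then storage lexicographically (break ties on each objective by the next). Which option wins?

First minimize read latency: best is 30.9, kept {D2, D3}.
Then minimize cost: best is 1342, kept {D3}.

D3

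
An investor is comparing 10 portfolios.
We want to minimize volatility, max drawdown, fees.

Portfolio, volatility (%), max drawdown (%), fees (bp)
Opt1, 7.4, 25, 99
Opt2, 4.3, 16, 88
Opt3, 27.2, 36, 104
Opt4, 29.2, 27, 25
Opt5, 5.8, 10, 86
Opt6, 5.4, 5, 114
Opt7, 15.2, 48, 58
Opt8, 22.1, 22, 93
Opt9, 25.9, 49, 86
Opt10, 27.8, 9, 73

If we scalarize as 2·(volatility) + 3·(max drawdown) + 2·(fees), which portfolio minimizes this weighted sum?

Opt1: 2·7.4 + 3·25 + 2·99 = 287.8
Opt2: 2·4.3 + 3·16 + 2·88 = 232.6
Opt3: 2·27.2 + 3·36 + 2·104 = 370.4
Opt4: 2·29.2 + 3·27 + 2·25 = 189.4
Opt5: 2·5.8 + 3·10 + 2·86 = 213.6
Opt6: 2·5.4 + 3·5 + 2·114 = 253.8
Opt7: 2·15.2 + 3·48 + 2·58 = 290.4
Opt8: 2·22.1 + 3·22 + 2·93 = 296.2
Opt9: 2·25.9 + 3·49 + 2·86 = 370.8
Opt10: 2·27.8 + 3·9 + 2·73 = 228.6
Lowest: Opt4 at 189.4.

Opt4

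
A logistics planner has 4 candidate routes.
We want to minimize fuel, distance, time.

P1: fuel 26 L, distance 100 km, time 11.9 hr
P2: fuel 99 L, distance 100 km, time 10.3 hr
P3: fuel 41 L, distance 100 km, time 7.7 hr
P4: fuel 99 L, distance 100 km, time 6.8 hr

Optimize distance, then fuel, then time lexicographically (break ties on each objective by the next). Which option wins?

First minimize distance: best is 100, kept {P1, P2, P3, P4}.
Then minimize fuel: best is 26, kept {P1}.

P1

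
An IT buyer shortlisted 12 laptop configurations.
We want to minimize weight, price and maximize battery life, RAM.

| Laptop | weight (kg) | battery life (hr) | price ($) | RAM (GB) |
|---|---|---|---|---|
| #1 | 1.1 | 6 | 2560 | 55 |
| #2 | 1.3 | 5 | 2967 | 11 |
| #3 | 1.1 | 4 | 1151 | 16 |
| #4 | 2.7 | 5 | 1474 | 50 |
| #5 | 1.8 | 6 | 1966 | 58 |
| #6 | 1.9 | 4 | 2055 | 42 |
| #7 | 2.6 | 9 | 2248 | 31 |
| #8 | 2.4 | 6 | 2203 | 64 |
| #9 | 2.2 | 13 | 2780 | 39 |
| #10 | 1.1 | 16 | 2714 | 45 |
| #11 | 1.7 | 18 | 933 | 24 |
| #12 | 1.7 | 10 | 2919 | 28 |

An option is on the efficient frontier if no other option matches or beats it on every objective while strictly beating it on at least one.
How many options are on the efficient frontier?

#1: not dominated.
#2: dominated by #1 (weight 1.1≤1.3, battery life 6≥5, price 2560≤2967, RAM 55≥11).
#3: not dominated.
#4: not dominated.
#5: not dominated.
#6: dominated by #5 (weight 1.8≤1.9, battery life 6≥4, price 1966≤2055, RAM 58≥42).
#7: not dominated.
#8: not dominated (best RAM).
#9: dominated by #10 (weight 1.1≤2.2, battery life 16≥13, price 2714≤2780, RAM 45≥39).
#10: not dominated.
#11: not dominated (best battery life).
#12: dominated by #10 (weight 1.1≤1.7, battery life 16≥10, price 2714≤2919, RAM 45≥28).
Pareto-optimal: #1, #3, #4, #5, #7, #8, #10, #11 → 8.

8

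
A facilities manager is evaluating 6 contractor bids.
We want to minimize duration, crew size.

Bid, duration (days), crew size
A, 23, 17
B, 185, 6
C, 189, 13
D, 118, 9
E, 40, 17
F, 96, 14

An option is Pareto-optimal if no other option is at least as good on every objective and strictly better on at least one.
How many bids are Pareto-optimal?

A: not dominated (best duration).
B: not dominated (best crew size).
C: dominated by B (duration 185≤189, crew size 6≤13).
D: not dominated.
E: dominated by A (duration 23≤40, crew size 17≤17).
F: not dominated.
Pareto-optimal: A, B, D, F → 4.

4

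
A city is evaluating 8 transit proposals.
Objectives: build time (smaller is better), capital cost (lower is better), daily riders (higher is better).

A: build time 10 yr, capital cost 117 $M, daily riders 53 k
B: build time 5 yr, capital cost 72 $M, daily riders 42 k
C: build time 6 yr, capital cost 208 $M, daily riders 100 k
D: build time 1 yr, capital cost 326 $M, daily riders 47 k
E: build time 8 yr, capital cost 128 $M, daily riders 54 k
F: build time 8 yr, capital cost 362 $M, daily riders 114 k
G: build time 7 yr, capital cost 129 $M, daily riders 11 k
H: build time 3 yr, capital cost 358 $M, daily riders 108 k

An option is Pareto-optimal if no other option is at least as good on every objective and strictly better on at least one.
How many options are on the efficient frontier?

A: not dominated.
B: not dominated (best capital cost).
C: not dominated.
D: not dominated (best build time).
E: not dominated.
F: not dominated (best daily riders).
G: dominated by B (build time 5≤7, capital cost 72≤129, daily riders 42≥11).
H: not dominated.
Pareto-optimal: A, B, C, D, E, F, H → 7.

7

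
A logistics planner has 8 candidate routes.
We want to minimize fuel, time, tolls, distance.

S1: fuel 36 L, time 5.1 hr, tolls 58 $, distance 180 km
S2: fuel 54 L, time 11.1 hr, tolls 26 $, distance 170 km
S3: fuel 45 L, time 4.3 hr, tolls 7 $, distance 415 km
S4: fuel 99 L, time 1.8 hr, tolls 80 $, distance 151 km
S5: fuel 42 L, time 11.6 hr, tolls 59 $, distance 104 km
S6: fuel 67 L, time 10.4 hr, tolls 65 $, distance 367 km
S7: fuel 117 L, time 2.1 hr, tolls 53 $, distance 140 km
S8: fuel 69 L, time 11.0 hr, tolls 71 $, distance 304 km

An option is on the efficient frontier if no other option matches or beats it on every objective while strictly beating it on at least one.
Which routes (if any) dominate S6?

S1: fuel 36≤67, time 5.1≤10.4, tolls 58≤65, distance 180≤367 — dominates S6.
Others (S2, S3, S4, S5, S7, S8) are each worse than S6 on at least one objective.

S1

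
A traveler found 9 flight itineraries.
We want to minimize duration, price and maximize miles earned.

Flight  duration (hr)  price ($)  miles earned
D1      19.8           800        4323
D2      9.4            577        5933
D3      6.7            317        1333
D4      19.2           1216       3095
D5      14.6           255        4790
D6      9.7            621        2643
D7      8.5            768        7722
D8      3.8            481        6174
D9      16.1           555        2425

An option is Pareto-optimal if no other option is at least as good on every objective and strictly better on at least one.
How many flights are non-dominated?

D1: dominated by D2 (duration 9.4≤19.8, price 577≤800, miles earned 5933≥4323).
D2: dominated by D8 (duration 3.8≤9.4, price 481≤577, miles earned 6174≥5933).
D3: not dominated.
D4: dominated by D2 (duration 9.4≤19.2, price 577≤1216, miles earned 5933≥3095).
D5: not dominated (best price).
D6: dominated by D2 (duration 9.4≤9.7, price 577≤621, miles earned 5933≥2643).
D7: not dominated (best miles earned).
D8: not dominated (best duration).
D9: dominated by D5 (duration 14.6≤16.1, price 255≤555, miles earned 4790≥2425).
Pareto-optimal: D3, D5, D7, D8 → 4.

4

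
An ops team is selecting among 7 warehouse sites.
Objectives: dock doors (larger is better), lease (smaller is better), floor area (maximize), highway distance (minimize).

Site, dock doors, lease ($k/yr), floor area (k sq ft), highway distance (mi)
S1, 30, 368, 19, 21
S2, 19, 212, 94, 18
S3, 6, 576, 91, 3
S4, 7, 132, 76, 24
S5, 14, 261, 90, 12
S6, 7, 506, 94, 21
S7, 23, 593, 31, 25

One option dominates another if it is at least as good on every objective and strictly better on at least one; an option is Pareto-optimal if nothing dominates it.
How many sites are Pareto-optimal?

S1: not dominated (best dock doors).
S2: not dominated.
S3: not dominated (best highway distance).
S4: not dominated (best lease).
S5: not dominated.
S6: dominated by S2 (dock doors 19≥7, lease 212≤506, floor area 94≥94, highway distance 18≤21).
S7: not dominated.
Pareto-optimal: S1, S2, S3, S4, S5, S7 → 6.

6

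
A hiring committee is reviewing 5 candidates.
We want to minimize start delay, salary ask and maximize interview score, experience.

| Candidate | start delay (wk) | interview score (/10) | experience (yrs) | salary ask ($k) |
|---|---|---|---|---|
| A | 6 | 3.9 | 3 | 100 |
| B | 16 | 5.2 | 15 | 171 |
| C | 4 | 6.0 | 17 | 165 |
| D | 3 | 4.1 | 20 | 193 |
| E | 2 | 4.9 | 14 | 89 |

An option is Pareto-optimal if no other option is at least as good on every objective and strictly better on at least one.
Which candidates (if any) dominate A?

E: start delay 2≤6, interview score 4.9≥3.9, experience 14≥3, salary ask 89≤100 — dominates A.
Others (B, C, D) are each worse than A on at least one objective.

E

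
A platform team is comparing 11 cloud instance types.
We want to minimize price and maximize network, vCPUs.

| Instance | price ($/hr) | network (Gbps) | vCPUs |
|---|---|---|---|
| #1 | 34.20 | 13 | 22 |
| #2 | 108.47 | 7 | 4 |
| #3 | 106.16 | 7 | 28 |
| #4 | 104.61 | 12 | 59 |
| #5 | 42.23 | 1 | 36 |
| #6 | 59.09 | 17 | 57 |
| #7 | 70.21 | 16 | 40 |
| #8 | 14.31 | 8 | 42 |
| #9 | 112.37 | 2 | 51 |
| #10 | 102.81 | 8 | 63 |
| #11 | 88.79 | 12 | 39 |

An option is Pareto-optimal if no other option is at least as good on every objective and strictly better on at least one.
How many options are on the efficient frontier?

#1: not dominated.
#2: dominated by #1 (price 34.20≤108.47, network 13≥7, vCPUs 22≥4).
#3: dominated by #4 (price 104.61≤106.16, network 12≥7, vCPUs 59≥28).
#4: not dominated.
#5: dominated by #8 (price 14.31≤42.23, network 8≥1, vCPUs 42≥36).
#6: not dominated (best network).
#7: dominated by #6 (price 59.09≤70.21, network 17≥16, vCPUs 57≥40).
#8: not dominated (best price).
#9: dominated by #4 (price 104.61≤112.37, network 12≥2, vCPUs 59≥51).
#10: not dominated (best vCPUs).
#11: dominated by #6 (price 59.09≤88.79, network 17≥12, vCPUs 57≥39).
Pareto-optimal: #1, #4, #6, #8, #10 → 5.

5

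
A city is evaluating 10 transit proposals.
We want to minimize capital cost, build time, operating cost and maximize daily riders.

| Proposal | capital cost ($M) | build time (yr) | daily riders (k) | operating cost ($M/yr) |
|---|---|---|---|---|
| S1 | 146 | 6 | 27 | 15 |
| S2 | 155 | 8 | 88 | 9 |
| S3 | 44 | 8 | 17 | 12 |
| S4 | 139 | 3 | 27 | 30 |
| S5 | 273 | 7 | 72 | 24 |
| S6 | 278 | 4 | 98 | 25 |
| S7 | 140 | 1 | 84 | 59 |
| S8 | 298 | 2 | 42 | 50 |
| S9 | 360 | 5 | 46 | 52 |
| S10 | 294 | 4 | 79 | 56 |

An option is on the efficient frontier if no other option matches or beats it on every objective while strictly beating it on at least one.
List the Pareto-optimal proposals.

S1: not dominated.
S2: not dominated (best operating cost).
S3: not dominated (best capital cost).
S4: not dominated.
S5: not dominated.
S6: not dominated (best daily riders).
S7: not dominated (best build time).
S8: not dominated.
S9: dominated by S6 (capital cost 278≤360, build time 4≤5, daily riders 98≥46, operating cost 25≤52).
S10: dominated by S6 (capital cost 278≤294, build time 4≤4, daily riders 98≥79, operating cost 25≤56).

S1, S2, S3, S4, S5, S6, S7, S8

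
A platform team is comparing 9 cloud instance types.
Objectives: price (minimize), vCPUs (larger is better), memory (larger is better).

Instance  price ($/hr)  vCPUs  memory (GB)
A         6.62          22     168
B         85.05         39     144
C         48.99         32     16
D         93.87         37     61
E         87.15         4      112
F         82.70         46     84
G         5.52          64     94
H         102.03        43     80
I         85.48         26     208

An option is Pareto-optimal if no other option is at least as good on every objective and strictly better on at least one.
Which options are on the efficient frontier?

A: not dominated.
B: not dominated.
C: dominated by G (price 5.52≤48.99, vCPUs 64≥32, memory 94≥16).
D: dominated by B (price 85.05≤93.87, vCPUs 39≥37, memory 144≥61).
E: dominated by A (price 6.62≤87.15, vCPUs 22≥4, memory 168≥112).
F: dominated by G (price 5.52≤82.70, vCPUs 64≥46, memory 94≥84).
G: not dominated (best price).
H: dominated by F (price 82.70≤102.03, vCPUs 46≥43, memory 84≥80).
I: not dominated (best memory).

A, B, G, I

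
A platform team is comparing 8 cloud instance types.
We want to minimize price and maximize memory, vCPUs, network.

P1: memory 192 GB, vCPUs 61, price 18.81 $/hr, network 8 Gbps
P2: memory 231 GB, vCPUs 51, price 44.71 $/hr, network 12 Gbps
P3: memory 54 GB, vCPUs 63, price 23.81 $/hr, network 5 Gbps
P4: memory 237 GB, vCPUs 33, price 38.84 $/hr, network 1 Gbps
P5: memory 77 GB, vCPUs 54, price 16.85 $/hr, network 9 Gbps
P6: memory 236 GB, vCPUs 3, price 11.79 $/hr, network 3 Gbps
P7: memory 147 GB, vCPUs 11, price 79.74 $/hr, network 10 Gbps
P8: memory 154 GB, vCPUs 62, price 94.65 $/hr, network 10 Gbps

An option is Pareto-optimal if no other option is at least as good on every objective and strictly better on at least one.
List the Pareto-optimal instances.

P1, P2, P3, P4, P5, P6, P8

P1: not dominated.
P2: not dominated (best network).
P3: not dominated (best vCPUs).
P4: not dominated (best memory).
P5: not dominated.
P6: not dominated (best price).
P7: dominated by P2 (memory 231≥147, vCPUs 51≥11, price 44.71≤79.74, network 12≥10).
P8: not dominated.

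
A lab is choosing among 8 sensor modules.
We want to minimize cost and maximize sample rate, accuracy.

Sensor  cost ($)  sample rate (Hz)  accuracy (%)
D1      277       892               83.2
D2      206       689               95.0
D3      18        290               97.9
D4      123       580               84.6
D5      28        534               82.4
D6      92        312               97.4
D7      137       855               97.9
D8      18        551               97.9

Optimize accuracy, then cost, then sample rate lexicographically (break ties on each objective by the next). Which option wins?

First maximize accuracy: best is 97.9, kept {D3, D7, D8}.
Then minimize cost: best is 18, kept {D3, D8}.
Then maximize sample rate: best is 551, kept {D8}.

D8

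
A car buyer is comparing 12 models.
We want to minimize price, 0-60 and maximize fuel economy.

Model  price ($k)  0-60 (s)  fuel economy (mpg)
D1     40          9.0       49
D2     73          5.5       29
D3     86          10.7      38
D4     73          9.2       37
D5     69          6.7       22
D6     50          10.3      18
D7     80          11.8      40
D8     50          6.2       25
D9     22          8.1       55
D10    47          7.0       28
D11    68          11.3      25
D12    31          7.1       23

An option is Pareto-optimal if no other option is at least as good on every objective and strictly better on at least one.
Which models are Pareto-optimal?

D2, D8, D9, D10, D12

D1: dominated by D9 (price 22≤40, 0-60 8.1≤9.0, fuel economy 55≥49).
D2: not dominated (best 0-60).
D3: dominated by D1 (price 40≤86, 0-60 9.0≤10.7, fuel economy 49≥38).
D4: dominated by D1 (price 40≤73, 0-60 9.0≤9.2, fuel economy 49≥37).
D5: dominated by D8 (price 50≤69, 0-60 6.2≤6.7, fuel economy 25≥22).
D6: dominated by D1 (price 40≤50, 0-60 9.0≤10.3, fuel economy 49≥18).
D7: dominated by D1 (price 40≤80, 0-60 9.0≤11.8, fuel economy 49≥40).
D8: not dominated.
D9: not dominated (best price).
D10: not dominated.
D11: dominated by D1 (price 40≤68, 0-60 9.0≤11.3, fuel economy 49≥25).
D12: not dominated.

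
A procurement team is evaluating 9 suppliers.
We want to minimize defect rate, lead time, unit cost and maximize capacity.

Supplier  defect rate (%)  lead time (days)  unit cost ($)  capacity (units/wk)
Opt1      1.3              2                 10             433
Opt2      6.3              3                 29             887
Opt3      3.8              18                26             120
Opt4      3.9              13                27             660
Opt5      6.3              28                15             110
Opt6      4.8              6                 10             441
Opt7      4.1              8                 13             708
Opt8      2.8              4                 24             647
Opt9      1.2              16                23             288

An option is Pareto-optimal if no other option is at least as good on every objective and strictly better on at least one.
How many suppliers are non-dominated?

7

Opt1: not dominated (best lead time).
Opt2: not dominated (best capacity).
Opt3: dominated by Opt1 (defect rate 1.3≤3.8, lead time 2≤18, unit cost 10≤26, capacity 433≥120).
Opt4: not dominated.
Opt5: dominated by Opt1 (defect rate 1.3≤6.3, lead time 2≤28, unit cost 10≤15, capacity 433≥110).
Opt6: not dominated.
Opt7: not dominated.
Opt8: not dominated.
Opt9: not dominated (best defect rate).
Pareto-optimal: Opt1, Opt2, Opt4, Opt6, Opt7, Opt8, Opt9 → 7.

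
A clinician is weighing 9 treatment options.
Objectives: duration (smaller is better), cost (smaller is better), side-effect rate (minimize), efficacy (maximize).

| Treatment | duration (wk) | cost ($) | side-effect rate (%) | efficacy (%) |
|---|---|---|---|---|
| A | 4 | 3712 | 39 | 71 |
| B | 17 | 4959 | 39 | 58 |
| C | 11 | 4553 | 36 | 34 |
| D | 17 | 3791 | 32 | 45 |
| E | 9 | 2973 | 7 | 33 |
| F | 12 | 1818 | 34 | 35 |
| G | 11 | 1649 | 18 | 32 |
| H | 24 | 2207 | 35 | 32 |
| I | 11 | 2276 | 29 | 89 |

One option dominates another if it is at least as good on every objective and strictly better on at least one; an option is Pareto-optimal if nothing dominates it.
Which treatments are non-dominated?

A: not dominated (best duration).
B: dominated by A (duration 4≤17, cost 3712≤4959, side-effect rate 39≤39, efficacy 71≥58).
C: dominated by I (duration 11≤11, cost 2276≤4553, side-effect rate 29≤36, efficacy 89≥34).
D: dominated by I (duration 11≤17, cost 2276≤3791, side-effect rate 29≤32, efficacy 89≥45).
E: not dominated (best side-effect rate).
F: not dominated.
G: not dominated (best cost).
H: dominated by F (duration 12≤24, cost 1818≤2207, side-effect rate 34≤35, efficacy 35≥32).
I: not dominated (best efficacy).

A, E, F, G, I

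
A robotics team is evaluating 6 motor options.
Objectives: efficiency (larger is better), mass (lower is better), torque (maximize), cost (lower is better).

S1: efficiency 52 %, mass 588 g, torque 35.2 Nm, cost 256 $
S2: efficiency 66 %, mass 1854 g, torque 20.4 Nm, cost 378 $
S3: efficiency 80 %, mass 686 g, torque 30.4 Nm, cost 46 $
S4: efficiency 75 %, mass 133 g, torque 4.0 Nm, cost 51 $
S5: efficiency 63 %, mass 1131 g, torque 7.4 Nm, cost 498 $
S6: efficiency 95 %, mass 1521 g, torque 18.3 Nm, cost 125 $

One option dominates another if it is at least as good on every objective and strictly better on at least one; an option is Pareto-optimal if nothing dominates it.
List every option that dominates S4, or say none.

none

S1: worse on efficiency (52 vs 75).
S2: worse on efficiency (66 vs 75).
S3: worse on mass (686 vs 133).
S5: worse on efficiency (63 vs 75).
S6: worse on mass (1521 vs 133).
No option dominates S4.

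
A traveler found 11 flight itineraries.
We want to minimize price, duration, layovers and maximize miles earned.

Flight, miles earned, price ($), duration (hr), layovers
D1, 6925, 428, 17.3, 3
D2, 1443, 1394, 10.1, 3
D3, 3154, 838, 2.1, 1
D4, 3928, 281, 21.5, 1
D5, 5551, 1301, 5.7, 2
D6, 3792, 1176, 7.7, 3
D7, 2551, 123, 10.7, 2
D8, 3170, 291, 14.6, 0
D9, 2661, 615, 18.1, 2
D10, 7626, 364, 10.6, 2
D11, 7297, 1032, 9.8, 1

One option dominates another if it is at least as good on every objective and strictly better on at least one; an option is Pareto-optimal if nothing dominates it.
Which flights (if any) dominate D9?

D8: miles earned 3170≥2661, price 291≤615, duration 14.6≤18.1, layovers 0≤2 — dominates D9.
D10: miles earned 7626≥2661, price 364≤615, duration 10.6≤18.1, layovers 2≤2 — dominates D9.
Others (D1, D2, D3, D4, D5, D6, D7, D11) are each worse than D9 on at least one objective.

D8, D10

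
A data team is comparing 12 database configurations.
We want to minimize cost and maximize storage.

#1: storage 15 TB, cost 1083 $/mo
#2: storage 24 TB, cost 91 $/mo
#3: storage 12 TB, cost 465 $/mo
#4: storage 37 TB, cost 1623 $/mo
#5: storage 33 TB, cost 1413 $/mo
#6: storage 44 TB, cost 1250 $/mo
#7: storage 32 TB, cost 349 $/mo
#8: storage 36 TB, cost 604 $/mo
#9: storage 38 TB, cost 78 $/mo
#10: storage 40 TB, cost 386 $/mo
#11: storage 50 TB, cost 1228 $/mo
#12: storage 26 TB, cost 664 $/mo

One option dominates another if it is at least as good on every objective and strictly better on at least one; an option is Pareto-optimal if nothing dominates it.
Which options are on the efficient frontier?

#9, #10, #11

#1: dominated by #2 (storage 24≥15, cost 91≤1083).
#2: dominated by #9 (storage 38≥24, cost 78≤91).
#3: dominated by #2 (storage 24≥12, cost 91≤465).
#4: dominated by #6 (storage 44≥37, cost 1250≤1623).
#5: dominated by #6 (storage 44≥33, cost 1250≤1413).
#6: dominated by #11 (storage 50≥44, cost 1228≤1250).
#7: dominated by #9 (storage 38≥32, cost 78≤349).
#8: dominated by #9 (storage 38≥36, cost 78≤604).
#9: not dominated (best cost).
#10: not dominated.
#11: not dominated (best storage).
#12: dominated by #7 (storage 32≥26, cost 349≤664).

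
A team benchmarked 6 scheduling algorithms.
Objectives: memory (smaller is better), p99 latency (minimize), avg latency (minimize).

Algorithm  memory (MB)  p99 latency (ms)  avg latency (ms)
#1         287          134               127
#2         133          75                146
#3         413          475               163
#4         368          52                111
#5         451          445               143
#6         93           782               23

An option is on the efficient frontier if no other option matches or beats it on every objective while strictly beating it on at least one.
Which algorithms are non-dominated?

#1, #2, #4, #6

#1: not dominated.
#2: not dominated.
#3: dominated by #1 (memory 287≤413, p99 latency 134≤475, avg latency 127≤163).
#4: not dominated (best p99 latency).
#5: dominated by #1 (memory 287≤451, p99 latency 134≤445, avg latency 127≤143).
#6: not dominated (best memory).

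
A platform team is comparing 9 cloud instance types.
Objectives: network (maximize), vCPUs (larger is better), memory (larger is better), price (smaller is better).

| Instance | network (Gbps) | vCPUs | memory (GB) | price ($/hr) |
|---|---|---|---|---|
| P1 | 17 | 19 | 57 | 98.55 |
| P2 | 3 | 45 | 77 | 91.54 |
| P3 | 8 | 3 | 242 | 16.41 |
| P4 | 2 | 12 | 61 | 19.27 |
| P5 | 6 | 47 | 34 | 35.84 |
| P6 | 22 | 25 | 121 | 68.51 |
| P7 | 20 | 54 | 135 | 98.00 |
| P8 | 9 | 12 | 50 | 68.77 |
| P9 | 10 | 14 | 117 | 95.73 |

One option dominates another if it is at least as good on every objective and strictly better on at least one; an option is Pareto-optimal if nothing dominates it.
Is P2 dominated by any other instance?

P1: worse on vCPUs (19 vs 45).
P3: worse on vCPUs (3 vs 45).
P4: worse on network (2 vs 3).
P5: worse on memory (34 vs 77).
P6: worse on vCPUs (25 vs 45).
P7: worse on price (98.00 vs 91.54).
P8: worse on vCPUs (12 vs 45).
P9: worse on vCPUs (14 vs 45).
No option is at least as good as P2 on every objective and strictly better on one.

No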